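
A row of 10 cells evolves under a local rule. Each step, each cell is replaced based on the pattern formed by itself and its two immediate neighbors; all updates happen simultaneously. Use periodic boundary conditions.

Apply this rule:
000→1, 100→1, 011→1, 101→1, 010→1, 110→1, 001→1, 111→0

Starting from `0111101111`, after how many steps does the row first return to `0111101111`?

2

1100111001
0111101111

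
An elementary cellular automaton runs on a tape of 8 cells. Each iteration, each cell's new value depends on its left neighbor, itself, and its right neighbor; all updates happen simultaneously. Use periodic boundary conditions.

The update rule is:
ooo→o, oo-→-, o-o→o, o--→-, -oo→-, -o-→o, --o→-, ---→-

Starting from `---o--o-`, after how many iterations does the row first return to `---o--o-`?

1

---o--o-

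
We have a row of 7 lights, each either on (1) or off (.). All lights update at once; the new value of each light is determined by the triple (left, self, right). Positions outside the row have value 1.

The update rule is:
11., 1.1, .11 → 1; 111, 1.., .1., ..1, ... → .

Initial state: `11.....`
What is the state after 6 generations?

generation 1: .1.....
generation 2: 1......
generation 3: 1......  (fixed point — unchanged through generation 6)

1......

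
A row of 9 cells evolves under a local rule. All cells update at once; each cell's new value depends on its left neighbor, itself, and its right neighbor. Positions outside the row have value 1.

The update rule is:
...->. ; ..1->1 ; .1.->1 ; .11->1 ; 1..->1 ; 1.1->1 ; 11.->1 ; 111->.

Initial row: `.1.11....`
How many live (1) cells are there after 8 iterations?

6

111111..1
.....1111
1...11...
11.1111.1
.111..111
11.1111..
.111..111  (repeats iteration 5; period 2)
iteration 8: 11.1111..
count of 1: 6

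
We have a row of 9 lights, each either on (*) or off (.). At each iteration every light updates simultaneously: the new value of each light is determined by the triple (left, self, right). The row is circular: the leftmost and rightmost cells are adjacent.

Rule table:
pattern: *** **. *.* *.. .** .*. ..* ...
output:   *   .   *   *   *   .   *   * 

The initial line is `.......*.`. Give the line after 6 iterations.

*******.*
******.**
*****.***
****.****
***.*****
**.******

**.******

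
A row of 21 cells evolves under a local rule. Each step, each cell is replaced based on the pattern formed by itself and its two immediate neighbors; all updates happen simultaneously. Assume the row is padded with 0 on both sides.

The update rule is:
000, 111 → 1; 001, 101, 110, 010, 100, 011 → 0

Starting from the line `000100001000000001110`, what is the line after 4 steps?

000100001110000001001

step 1: 110001100011111100100
step 2: 000100001001111000001
step 3: 110001100000110011100
step 4: 000100001110000001001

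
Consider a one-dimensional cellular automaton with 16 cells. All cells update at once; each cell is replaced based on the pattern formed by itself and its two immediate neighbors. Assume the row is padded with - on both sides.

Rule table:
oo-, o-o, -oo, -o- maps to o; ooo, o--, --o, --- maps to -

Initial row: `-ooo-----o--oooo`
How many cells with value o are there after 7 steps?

5

-o-o-----o--o--o
-ooo-----o--o--o
-o-o-----o--o--o  (repeats step 1; period 2)
step 7: -o-o-----o--o--o
count of o: 5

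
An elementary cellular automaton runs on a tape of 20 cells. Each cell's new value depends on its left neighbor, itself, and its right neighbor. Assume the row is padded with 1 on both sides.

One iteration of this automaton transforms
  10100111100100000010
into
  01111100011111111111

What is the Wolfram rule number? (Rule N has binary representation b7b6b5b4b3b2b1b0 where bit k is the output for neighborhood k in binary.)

position 6: 111 → 0  (bit 7 = 0)
position 0: 110 → 0  (bit 6 = 0)
position 1: 101 → 1  (bit 5 = 1)
position 3: 100 → 1  (bit 4 = 1)
position 5: 011 → 1  (bit 3 = 1)
position 2: 010 → 1  (bit 2 = 1)
position 4: 001 → 1  (bit 1 = 1)
position 13: 000 → 1  (bit 0 = 1)
bits b7..b0 = 00111111 = 63

63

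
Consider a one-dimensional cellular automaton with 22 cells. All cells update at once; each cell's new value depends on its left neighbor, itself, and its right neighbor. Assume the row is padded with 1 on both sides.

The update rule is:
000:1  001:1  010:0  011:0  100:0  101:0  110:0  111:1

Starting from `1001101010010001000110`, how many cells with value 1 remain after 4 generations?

generation 1: 0010000000100110011000
generation 2: 0100111111001000100011
generation 3: 0001011110010011001101
generation 4: 0110001100100100010000
count of 1: 7

7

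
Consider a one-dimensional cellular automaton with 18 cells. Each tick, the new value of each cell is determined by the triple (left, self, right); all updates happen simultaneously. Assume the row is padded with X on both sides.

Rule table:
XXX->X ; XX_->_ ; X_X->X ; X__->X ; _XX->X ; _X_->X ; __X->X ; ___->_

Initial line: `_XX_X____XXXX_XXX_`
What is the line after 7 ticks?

XX_XXX__XXXX_XXX_X
X_XXX_XXXXX_XXX_XX
_XXX_XXXXX_XXX_XXX
XXX_XXXXX_XXX_XXXX
XX_XXXXX_XXX_XXXXX
X_XXXXX_XXX_XXXXXX
_XXXXX_XXX_XXXXXXX

_XXXXX_XXX_XXXXXXX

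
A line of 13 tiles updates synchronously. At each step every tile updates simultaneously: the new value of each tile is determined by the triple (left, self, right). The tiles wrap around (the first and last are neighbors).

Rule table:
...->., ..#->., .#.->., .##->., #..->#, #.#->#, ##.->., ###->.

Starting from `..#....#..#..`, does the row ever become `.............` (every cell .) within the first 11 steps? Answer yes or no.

no

...#....#..#.
....#....#..#
#....#....#..
.#....#....#.
..#....#....#
#..#....#....
.#..#....#...
..#..#....#..
...#..#....#.
....#..#....#
#....#..#....
step 11 is #....#..#...., still not uniform .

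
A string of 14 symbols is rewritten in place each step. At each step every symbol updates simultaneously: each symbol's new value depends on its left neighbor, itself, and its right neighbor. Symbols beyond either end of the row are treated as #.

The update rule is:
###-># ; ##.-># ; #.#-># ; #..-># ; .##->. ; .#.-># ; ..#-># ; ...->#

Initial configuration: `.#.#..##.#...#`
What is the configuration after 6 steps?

######.######.
#######.######
########.#####
#########.####
##########.###
###########.##

###########.##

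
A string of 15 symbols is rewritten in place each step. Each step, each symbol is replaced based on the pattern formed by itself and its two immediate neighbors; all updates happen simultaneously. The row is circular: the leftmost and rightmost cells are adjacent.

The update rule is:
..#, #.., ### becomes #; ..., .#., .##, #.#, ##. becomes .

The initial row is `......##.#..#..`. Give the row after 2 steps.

.....#....##.#.
....#.#..#....#

....#.#..#....#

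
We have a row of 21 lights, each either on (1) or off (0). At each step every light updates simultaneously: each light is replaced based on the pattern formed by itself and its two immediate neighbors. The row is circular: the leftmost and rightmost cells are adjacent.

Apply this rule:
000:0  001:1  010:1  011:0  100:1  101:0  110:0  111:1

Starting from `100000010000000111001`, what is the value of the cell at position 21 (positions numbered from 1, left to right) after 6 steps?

step 1: 010000111000001010110
step 2: 111001010100011010001
step 3: 110111010110100011010
step 4: 000010010000110100010
step 5: 000111111001000110111
step 6: 101011110111101000010
position 21 holds 0

0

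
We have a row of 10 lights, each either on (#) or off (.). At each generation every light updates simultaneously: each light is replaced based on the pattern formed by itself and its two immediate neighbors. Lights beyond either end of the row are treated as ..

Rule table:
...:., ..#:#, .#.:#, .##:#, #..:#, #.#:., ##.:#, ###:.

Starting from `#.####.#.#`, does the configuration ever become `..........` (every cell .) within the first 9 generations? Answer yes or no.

#.#..#.#.#
#.####.#.#  (repeats generation 0; period 2)
generation 9: #.#..#.#.#
generation 9 is #.#..#.#.#, still not uniform .

no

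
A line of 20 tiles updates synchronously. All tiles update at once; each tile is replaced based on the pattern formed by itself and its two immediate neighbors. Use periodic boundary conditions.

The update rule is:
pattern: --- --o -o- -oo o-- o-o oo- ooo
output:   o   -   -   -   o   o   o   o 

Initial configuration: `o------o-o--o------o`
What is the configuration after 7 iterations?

oooo--oooooo--o-o--o

oooooo--o-o--ooooo--
-oooooo--o-o--ooooo-
--oooooo--o-o--ooooo
o--oooooo--o-o--oooo
oo--oooooo--o-o--ooo
ooo--oooooo--o-o--oo
oooo--oooooo--o-o--o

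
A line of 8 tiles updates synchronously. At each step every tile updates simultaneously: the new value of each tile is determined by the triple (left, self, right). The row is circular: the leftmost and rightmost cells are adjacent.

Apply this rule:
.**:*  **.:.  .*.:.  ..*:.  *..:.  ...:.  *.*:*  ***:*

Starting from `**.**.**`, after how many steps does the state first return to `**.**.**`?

8

*.**.***
.**.****
**.****.
*.****.*
.****.**
****.**.
***.**.*
**.**.**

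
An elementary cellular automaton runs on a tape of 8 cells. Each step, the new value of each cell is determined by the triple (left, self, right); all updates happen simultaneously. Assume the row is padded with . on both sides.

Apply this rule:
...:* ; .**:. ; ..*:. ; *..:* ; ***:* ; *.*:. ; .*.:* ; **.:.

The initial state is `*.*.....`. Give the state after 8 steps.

..**.*.*

step 1: *.******
step 2: *..****.
step 3: **..**.*
step 4: ..*....*
step 5: *.****.*
step 6: *..**..*
step 7: **...*.*
step 8: ..**.*.*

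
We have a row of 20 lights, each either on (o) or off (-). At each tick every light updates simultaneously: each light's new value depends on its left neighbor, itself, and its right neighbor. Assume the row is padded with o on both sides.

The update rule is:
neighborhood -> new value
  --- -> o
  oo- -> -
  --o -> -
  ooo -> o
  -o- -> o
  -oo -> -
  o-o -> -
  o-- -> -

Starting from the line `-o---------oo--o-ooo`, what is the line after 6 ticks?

-o-o--o-ooo-o--o-o--

-o-ooooooo-----o--oo
-o--ooooo--ooo-o---o
-o---ooo----o--o-o--
-o-o--o--oo-o--o-o--
-o-o--o-----o--o-o--
-o-o--o-ooo-o--o-o--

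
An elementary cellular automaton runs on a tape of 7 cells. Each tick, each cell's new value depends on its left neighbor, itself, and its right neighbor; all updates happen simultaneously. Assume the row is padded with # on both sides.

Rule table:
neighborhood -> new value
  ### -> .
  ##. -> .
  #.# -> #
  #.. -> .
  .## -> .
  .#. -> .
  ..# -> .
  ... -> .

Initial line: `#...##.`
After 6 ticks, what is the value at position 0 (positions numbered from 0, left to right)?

.

......#
.......
.......  (fixed point — unchanged through tick 6)
position 0 holds .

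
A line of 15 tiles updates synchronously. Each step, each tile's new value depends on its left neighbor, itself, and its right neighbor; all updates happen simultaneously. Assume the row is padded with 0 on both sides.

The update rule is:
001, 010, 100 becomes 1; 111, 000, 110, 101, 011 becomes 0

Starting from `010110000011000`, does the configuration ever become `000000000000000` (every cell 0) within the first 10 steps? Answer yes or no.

110001000100100
001011101111110
011000000000001
100100000000011
111110000000100
000001000001110
000011100010001
000100010111011
001110110000000
010000001000000
step 10 is 010000001000000, still not uniform 0

no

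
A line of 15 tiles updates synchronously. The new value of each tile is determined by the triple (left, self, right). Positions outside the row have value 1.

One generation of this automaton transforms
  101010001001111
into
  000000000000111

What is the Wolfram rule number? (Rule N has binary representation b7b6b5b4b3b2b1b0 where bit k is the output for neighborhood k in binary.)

position 12: 111 → 1  (bit 7 = 1)
position 0: 110 → 0  (bit 6 = 0)
position 1: 101 → 0  (bit 5 = 0)
position 5: 100 → 0  (bit 4 = 0)
position 11: 011 → 0  (bit 3 = 0)
position 2: 010 → 0  (bit 2 = 0)
position 7: 001 → 0  (bit 1 = 0)
position 6: 000 → 0  (bit 0 = 0)
bits b7..b0 = 10000000 = 128

128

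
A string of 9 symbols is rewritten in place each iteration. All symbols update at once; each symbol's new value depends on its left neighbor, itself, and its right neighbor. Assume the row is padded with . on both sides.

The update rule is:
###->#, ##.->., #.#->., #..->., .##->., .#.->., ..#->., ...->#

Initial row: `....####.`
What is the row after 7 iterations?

###..##..
.#......#
...####..
##..##..#
.........
#########
.#######.

.#######.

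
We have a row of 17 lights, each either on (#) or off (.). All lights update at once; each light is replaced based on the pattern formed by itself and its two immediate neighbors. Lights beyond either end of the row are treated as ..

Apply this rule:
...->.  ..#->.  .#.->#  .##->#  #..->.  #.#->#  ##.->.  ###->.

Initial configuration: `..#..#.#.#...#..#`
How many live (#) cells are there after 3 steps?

4

..#..#####...#..#
..#..#.......#..#
..#..#.......#..#
count of #: 4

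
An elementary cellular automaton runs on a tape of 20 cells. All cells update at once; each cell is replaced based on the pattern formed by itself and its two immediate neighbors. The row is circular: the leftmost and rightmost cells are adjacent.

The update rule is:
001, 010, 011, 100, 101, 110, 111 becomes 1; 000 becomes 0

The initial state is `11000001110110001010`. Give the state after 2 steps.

11100011111111011111
11110111111111111111

11110111111111111111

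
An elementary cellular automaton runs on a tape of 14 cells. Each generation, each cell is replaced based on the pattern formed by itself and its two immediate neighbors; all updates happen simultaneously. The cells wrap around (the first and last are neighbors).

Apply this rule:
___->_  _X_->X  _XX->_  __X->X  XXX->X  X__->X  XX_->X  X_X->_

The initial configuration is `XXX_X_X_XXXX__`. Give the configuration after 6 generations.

_XX_X_X__XXXXX
__X_X_XXX_XXXX
XXX_X__XX__XXX
XXX_XXX_XXX_XX
XXX__XX__XX__X
XXXXX_XXX_XXX_

XXXXX_XXX_XXX_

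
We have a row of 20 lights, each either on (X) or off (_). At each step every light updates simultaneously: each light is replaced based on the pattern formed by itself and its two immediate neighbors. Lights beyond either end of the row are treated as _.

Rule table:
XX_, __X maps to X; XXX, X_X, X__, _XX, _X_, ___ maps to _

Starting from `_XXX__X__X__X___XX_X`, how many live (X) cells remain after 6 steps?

step 1: X__X_X__X__X___X_X__
step 2: __X____X__X___X_____
step 3: _X____X__X___X______
step 4: X____X__X___X_______
step 5: ____X__X___X________
step 6: ___X__X___X_________
count of X: 3

3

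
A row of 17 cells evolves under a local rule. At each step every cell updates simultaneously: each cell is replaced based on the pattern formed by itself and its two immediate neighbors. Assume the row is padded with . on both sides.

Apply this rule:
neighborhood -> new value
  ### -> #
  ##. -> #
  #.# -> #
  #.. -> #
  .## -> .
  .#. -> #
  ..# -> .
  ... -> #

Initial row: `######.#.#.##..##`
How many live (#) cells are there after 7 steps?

13

.##########.##..#
..##########.##.#
#..##########.###
##..##########.##
.##..##########.#
..##..###########
#..##..##########
count of #: 13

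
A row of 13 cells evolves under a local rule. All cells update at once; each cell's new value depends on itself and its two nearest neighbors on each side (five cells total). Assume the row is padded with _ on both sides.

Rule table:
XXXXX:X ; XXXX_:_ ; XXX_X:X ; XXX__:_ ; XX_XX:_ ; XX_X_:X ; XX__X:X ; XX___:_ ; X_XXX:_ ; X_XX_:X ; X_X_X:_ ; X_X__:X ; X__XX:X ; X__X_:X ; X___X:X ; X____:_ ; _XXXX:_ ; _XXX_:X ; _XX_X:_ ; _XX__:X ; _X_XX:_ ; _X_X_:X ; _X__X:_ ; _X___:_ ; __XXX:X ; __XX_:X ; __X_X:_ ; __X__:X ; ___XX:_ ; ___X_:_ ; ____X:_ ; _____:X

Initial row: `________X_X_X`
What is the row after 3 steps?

__XX_X_X_X_XX

XXXXXX___X_XX
X_XX___X___XX
__XX_X_X_X_XX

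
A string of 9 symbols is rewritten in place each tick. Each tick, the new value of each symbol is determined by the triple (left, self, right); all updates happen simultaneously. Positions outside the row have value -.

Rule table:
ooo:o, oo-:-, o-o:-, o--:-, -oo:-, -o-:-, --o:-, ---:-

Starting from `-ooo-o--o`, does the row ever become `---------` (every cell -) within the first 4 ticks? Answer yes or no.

--o------
---------
all cells are - at tick 2

yes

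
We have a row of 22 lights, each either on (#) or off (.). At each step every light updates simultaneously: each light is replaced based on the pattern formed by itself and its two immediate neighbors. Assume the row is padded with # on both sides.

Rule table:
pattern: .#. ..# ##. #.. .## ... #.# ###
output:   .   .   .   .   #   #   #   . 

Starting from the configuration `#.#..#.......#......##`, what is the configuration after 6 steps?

...#.....#.#.........#

.#.....#####...####.#.
#..###.#.....#.#...#.#
...#..#..###..#..#..##
.#.......#..........#.
#..#####...########..#
...#.....#.#.........#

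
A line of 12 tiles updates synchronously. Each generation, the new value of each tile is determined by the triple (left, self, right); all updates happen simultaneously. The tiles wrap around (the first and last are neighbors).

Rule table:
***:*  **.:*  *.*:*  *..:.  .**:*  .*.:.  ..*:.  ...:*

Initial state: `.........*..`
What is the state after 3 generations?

********...*
********.*.*
*********.**

*********.**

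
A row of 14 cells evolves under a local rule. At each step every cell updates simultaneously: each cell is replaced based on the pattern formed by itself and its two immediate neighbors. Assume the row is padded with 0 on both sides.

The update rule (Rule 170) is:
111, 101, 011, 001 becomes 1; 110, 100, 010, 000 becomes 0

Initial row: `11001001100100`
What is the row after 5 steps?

step 1: 10010011001000
step 2: 00100110010000
step 3: 01001100100000
step 4: 10011001000000
step 5: 00110010000000

00110010000000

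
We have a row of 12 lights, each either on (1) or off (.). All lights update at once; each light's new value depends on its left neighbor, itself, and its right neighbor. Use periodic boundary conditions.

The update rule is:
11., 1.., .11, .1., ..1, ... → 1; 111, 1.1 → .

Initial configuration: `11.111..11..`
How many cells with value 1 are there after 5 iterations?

10

11.1.1111111
.1.1.1......
11.1.1111111  (repeats iteration 1; period 2)
iteration 5: 11.1.1111111
count of 1: 10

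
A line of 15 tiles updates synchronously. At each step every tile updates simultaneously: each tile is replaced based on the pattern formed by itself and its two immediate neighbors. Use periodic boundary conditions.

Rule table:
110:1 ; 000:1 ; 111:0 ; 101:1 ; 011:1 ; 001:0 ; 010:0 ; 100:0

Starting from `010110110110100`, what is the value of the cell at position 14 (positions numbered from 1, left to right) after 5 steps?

step 1: 001111111111001
step 2: 001000000001000
step 3: 100011111100011
step 4: 101010000101010
step 5: 010100110010101
position 14 holds 0

0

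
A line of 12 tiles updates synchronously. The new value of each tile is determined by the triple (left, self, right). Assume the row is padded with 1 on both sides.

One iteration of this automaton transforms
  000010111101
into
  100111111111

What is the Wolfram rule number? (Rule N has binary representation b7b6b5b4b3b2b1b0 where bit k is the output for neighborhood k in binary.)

position 7: 111 → 1  (bit 7 = 1)
position 9: 110 → 1  (bit 6 = 1)
position 5: 101 → 1  (bit 5 = 1)
position 0: 100 → 1  (bit 4 = 1)
position 6: 011 → 1  (bit 3 = 1)
position 4: 010 → 1  (bit 2 = 1)
position 3: 001 → 1  (bit 1 = 1)
position 1: 000 → 0  (bit 0 = 0)
bits b7..b0 = 11111110 = 254

254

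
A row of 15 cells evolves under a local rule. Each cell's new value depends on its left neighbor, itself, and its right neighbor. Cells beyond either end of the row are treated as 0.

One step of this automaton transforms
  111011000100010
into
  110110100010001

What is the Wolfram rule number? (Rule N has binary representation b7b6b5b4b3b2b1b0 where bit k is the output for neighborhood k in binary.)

184

position 1: 111 → 1  (bit 7 = 1)
position 2: 110 → 0  (bit 6 = 0)
position 3: 101 → 1  (bit 5 = 1)
position 6: 100 → 1  (bit 4 = 1)
position 0: 011 → 1  (bit 3 = 1)
position 9: 010 → 0  (bit 2 = 0)
position 8: 001 → 0  (bit 1 = 0)
position 7: 000 → 0  (bit 0 = 0)
bits b7..b0 = 10111000 = 184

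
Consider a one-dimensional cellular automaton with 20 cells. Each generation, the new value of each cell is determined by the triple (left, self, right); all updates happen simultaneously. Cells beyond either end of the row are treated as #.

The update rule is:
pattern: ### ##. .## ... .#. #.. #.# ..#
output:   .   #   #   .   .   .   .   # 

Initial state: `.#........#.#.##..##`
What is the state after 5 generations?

.........#....##.##.
........#....###.##.
.......#....##.#.##.
......#....###...##.
.....#....##.#..###.

.....#....##.#..###.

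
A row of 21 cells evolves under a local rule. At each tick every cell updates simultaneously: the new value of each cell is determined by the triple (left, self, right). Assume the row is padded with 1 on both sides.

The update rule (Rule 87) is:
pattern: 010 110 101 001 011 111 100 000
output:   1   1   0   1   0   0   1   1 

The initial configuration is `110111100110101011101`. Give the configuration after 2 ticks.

010000111010101000100
011111001010101111111

011111001010101111111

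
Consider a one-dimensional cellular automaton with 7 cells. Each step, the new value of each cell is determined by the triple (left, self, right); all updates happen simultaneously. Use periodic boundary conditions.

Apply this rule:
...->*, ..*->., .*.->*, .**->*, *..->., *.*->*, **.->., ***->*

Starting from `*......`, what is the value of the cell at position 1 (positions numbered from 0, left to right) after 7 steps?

*.****.
*****.*
****.**
***.***
**.****
*.*****
.******
position 1 holds *

*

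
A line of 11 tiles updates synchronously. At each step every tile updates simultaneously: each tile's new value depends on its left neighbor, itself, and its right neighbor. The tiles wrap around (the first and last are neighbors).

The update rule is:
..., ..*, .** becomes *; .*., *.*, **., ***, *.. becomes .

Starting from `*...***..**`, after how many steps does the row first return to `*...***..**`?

22

step 1: ..***...**.
step 2: ***...***..
step 3: *...***...*
step 4: ..***...***
step 5: .**...***..
step 6: **..***...*
step 7: ...**...***
step 8: .***..***..
step 9: **...**...*
step 10: ...***..***
step 11: .***...**..
step 12: **...***..*
step 13: ...***...**
step 14: .***...***.
step 15: **...***...
step 16: *..***...**
step 17: ..**...***.
step 18: ***..***...
step 19: *...**...**
step 20: ..***..***.
step 21: ***...**...
step 22: *...***..**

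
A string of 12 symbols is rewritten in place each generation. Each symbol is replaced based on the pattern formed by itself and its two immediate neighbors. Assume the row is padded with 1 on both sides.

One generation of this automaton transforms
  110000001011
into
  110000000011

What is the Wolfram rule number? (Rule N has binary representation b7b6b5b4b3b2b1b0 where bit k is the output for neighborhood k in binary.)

200

position 0: 111 → 1  (bit 7 = 1)
position 1: 110 → 1  (bit 6 = 1)
position 9: 101 → 0  (bit 5 = 0)
position 2: 100 → 0  (bit 4 = 0)
position 10: 011 → 1  (bit 3 = 1)
position 8: 010 → 0  (bit 2 = 0)
position 7: 001 → 0  (bit 1 = 0)
position 3: 000 → 0  (bit 0 = 0)
bits b7..b0 = 11001000 = 200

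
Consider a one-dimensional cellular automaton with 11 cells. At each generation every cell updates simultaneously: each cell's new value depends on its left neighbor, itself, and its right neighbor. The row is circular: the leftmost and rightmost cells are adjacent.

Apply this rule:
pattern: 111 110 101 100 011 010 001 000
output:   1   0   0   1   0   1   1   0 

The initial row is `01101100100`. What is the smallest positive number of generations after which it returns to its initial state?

10000011110
11000101100
00101100011
11100010100
01010110111
01010000010
11011000111
10000101011
01001101001
01110001111
00101010110
01101010001
00001011011
10011000000
11100100001
11011110010
00001101110
00010000101
10111001101
00010110000
00110001000
01001011100
11111001010
01110111010
10100010011
00110111101
11000011001
10100100110
10111111000
10011110101
01101100100

31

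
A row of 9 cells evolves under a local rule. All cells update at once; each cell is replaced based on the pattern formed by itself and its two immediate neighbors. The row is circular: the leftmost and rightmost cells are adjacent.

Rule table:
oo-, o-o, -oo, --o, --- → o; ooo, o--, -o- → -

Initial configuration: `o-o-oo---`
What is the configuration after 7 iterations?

-o-ooo-oo
o-oo-oooo
oooooo---
o----o-oo
o-ooo-oo-
-oo-ooooo
ooooo---o

ooooo---o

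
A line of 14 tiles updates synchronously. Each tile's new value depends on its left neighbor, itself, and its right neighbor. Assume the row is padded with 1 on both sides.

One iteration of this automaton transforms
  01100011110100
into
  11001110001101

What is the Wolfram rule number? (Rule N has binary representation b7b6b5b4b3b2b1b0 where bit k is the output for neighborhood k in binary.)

47

position 7: 111 → 0  (bit 7 = 0)
position 2: 110 → 0  (bit 6 = 0)
position 0: 101 → 1  (bit 5 = 1)
position 3: 100 → 0  (bit 4 = 0)
position 1: 011 → 1  (bit 3 = 1)
position 11: 010 → 1  (bit 2 = 1)
position 5: 001 → 1  (bit 1 = 1)
position 4: 000 → 1  (bit 0 = 1)
bits b7..b0 = 00101111 = 47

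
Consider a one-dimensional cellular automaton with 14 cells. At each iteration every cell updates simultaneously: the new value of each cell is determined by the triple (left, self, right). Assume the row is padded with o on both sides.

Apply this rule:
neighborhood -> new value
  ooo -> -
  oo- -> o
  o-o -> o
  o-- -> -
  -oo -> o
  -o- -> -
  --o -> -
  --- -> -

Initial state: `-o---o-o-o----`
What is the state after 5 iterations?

o-------------

o-----o-o-----
o------o------
o-------------
o-------------  (fixed point — unchanged through iteration 5)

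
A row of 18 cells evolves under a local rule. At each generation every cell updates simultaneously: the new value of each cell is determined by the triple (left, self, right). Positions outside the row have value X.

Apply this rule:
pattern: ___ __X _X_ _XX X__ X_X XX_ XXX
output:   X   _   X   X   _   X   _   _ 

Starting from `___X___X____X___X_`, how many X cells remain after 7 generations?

generation 1: _X_X_X_X_XX_X_X_XX
generation 2: XXXXXXXXXX_XXXXXX_
generation 3: __________XX_____X
generation 4: _XXXXXXXX_X__XXX_X
generation 5: XX_______XX__X__XX
generation 6: ___XXXXX_X___X__X_
generation 7: _X_X____XX_X_X__XX
count of X: 8

8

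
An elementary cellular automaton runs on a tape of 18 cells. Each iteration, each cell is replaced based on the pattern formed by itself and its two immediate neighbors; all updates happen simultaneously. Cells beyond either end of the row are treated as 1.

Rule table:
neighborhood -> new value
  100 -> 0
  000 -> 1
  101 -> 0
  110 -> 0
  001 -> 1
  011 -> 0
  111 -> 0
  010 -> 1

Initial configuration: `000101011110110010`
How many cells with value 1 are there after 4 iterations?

9

iteration 1: 011101000000000110
iteration 2: 000001011111111000
iteration 3: 011111000000000011
iteration 4: 000000011111111100
count of 1: 9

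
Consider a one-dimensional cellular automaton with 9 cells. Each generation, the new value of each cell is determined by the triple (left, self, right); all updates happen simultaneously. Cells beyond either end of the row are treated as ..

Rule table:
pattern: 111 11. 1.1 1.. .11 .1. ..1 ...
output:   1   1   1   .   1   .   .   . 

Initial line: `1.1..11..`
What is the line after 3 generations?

.....11..

generation 1: .1...11..
generation 2: .....11..
generation 3: .....11..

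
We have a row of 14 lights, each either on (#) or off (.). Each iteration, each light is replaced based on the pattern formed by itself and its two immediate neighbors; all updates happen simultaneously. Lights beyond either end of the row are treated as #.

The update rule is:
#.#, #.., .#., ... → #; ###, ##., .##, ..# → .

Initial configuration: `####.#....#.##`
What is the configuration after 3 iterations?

...#####.##.##

iteration 1: ....#####.##..
iteration 2: ###......#..#.
iteration 3: ...#####.##.##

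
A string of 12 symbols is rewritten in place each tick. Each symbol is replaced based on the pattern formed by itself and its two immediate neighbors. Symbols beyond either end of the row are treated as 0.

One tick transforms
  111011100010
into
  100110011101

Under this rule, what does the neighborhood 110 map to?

0

At position 2 the neighborhood is 110; the next row has 0 there.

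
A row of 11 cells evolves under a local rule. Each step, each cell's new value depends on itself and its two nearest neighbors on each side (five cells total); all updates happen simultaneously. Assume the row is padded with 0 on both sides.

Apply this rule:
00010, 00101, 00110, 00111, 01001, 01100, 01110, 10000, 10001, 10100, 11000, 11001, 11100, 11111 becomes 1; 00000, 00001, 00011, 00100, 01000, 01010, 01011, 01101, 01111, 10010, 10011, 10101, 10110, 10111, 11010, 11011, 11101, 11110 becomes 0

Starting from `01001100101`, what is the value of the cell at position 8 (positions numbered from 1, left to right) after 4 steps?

1

step 1: 10101110101
step 2: 10000100001
step 3: 00101001010
step 4: 01101101010
position 8 holds 1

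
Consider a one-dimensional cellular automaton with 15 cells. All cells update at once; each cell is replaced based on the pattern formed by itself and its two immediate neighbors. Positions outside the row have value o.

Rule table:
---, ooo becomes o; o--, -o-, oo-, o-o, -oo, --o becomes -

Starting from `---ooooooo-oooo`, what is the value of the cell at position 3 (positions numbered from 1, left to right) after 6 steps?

o

-o--ooooo---ooo
-----ooo--o--oo
-ooo--o-------o
--o-----ooooo--
----ooo--ooo---
-oo--o----o--o-
position 3 holds o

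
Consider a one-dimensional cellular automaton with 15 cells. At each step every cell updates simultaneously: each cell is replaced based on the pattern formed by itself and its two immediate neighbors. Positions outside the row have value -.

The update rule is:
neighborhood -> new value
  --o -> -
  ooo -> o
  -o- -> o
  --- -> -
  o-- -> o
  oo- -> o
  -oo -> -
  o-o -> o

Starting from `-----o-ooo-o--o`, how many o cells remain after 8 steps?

3

step 1: -----oo-ooooo-o
step 2: ------oo-oooooo
step 3: -------oo-ooooo
step 4: --------oo-oooo
step 5: ---------oo-ooo
step 6: ----------oo-oo
step 7: -----------oo-o
step 8: ------------ooo
count of o: 3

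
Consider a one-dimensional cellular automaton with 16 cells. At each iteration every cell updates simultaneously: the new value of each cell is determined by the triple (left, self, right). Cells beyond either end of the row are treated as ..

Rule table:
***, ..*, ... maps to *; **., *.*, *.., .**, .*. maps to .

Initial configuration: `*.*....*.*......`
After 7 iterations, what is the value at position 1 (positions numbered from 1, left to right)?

.

....***....*****
****.*..***.***.
.**....*.*...*..
*...***....**..*
..**.*..***...*.
**.....*.*..**..
...****....*...*
position 1 holds .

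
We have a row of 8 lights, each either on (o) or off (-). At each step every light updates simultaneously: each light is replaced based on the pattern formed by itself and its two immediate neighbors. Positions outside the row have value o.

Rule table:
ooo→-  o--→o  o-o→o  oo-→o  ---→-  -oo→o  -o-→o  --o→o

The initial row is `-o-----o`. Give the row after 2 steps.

--oo-oo-

ooo---oo
--oo-oo-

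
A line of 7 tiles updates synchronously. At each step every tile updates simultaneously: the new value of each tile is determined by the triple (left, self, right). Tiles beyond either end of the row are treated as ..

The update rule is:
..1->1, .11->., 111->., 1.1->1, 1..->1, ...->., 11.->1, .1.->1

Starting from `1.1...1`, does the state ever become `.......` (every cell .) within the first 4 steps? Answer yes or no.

no

step 1: 1111.11
step 2: ...11.1
step 3: ..1.111
step 4: .111..1
step 4 is .111..1, still not uniform .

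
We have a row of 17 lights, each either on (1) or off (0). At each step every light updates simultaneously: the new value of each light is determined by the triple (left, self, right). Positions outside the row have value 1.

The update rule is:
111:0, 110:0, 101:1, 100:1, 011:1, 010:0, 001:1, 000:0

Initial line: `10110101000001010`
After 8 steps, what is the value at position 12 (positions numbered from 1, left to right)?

01101010100010101
11010101010101011
00101010101010110
11010101010101101
00101010101011011
11010101010110110
00101010101101101
11010101011011011
position 12 holds 0

0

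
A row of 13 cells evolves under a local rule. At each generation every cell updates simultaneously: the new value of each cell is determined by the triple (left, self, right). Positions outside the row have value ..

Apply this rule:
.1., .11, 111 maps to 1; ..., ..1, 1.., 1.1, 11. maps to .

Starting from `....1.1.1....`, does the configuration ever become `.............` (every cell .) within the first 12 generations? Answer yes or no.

....1.1.1....  (fixed point — unchanged through generation 12)
generation 12 is ....1.1.1...., still not uniform .

no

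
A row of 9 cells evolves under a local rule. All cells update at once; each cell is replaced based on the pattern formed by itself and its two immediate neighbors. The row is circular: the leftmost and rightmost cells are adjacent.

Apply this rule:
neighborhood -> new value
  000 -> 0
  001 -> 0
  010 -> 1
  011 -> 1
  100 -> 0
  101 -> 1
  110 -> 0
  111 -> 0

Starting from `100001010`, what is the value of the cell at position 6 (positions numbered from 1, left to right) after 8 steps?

1

100001111
000001000
000001000  (fixed point — unchanged through step 8)
position 6 holds 1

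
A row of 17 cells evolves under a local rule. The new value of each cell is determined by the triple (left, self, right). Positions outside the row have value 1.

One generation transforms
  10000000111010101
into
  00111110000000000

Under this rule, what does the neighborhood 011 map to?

0

At position 8 the neighborhood is 011; the next row has 0 there.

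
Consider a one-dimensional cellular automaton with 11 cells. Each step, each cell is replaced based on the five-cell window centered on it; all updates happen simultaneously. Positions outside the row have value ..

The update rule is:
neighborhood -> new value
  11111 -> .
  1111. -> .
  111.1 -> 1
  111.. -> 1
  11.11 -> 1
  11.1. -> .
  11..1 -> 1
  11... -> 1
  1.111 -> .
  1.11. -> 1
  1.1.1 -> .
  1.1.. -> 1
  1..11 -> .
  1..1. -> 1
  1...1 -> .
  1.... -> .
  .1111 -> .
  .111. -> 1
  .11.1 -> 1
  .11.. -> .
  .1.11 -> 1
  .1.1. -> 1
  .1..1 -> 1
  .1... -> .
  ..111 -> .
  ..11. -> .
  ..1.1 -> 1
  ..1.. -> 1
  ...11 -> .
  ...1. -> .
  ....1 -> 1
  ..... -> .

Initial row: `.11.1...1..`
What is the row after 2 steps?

step 1: ..1.1...1..
step 2: 1.111...1..

1.111...1..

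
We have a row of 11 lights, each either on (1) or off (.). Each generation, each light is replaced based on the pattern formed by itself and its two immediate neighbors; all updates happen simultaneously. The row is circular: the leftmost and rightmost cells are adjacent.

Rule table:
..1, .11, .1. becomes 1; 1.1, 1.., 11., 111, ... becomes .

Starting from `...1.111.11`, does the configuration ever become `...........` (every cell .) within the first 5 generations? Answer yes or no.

..11.1...1.
.11..1..11.
11..11.11..
1..11..1..1
..11..11.11
generation 5 is ..11..11.11, still not uniform .

no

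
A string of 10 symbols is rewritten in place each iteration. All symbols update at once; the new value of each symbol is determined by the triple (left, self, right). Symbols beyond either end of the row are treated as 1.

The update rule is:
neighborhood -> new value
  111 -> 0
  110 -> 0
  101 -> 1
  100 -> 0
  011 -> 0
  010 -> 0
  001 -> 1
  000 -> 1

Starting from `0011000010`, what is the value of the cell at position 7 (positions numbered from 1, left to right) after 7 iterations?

0

iteration 1: 0100011101
iteration 2: 1001100010
iteration 3: 0010001101
iteration 4: 0100110010
iteration 5: 1001000101
iteration 6: 0010011010
iteration 7: 0100100101
position 7 holds 0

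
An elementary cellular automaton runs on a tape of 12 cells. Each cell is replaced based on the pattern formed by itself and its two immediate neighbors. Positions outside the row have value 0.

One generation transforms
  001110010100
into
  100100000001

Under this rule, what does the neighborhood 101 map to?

At position 8 the neighborhood is 101; the next row has 0 there.

0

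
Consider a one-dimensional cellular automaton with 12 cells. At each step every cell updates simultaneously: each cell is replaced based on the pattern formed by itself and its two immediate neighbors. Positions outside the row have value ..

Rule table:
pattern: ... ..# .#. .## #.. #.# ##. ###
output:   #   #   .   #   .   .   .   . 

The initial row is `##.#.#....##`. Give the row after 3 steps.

step 1: #......####.
step 2: ..######....
step 3: ###......###

###......###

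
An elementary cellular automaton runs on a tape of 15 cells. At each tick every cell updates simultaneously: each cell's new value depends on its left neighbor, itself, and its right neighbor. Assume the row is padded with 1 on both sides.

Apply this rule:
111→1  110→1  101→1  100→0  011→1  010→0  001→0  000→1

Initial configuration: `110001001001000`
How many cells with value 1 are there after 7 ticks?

110100000000010
111001111111001
111001111111001  (fixed point — unchanged through tick 7)
count of 1: 11

11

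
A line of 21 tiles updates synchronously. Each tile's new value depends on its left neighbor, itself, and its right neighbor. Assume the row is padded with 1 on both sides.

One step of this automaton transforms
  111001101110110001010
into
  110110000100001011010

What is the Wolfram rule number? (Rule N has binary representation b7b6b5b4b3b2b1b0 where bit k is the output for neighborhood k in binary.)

position 0: 111 → 1  (bit 7 = 1)
position 2: 110 → 0  (bit 6 = 0)
position 7: 101 → 0  (bit 5 = 0)
position 3: 100 → 1  (bit 4 = 1)
position 5: 011 → 0  (bit 3 = 0)
position 17: 010 → 1  (bit 2 = 1)
position 4: 001 → 1  (bit 1 = 1)
position 15: 000 → 0  (bit 0 = 0)
bits b7..b0 = 10010110 = 150

150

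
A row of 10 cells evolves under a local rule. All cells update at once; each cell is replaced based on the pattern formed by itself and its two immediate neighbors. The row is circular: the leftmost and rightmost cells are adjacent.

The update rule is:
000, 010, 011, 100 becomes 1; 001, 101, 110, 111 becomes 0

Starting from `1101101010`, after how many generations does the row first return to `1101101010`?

1001001010
1101101010

2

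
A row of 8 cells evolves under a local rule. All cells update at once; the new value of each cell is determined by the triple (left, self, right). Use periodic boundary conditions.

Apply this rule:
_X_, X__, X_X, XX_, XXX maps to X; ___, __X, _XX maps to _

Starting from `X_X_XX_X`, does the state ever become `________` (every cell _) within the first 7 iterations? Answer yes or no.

no

iteration 1: XXXX_XX_
iteration 2: _XXXX_XX
iteration 3: X_XXXX_X
iteration 4: XX_XXXX_
iteration 5: _XX_XXXX
iteration 6: X_XX_XXX
iteration 7: XX_XX_XX
iteration 7 is XX_XX_XX, still not uniform _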